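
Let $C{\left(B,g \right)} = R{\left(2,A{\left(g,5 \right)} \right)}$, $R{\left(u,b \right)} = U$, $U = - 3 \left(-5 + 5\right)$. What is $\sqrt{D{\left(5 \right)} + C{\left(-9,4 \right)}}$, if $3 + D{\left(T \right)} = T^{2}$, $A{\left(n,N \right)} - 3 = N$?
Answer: $\sqrt{22} \approx 4.6904$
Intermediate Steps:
$A{\left(n,N \right)} = 3 + N$
$U = 0$ ($U = \left(-3\right) 0 = 0$)
$R{\left(u,b \right)} = 0$
$C{\left(B,g \right)} = 0$
$D{\left(T \right)} = -3 + T^{2}$
$\sqrt{D{\left(5 \right)} + C{\left(-9,4 \right)}} = \sqrt{\left(-3 + 5^{2}\right) + 0} = \sqrt{\left(-3 + 25\right) + 0} = \sqrt{22 + 0} = \sqrt{22}$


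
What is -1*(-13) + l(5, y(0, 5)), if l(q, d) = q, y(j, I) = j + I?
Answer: 18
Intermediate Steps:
y(j, I) = I + j
-1*(-13) + l(5, y(0, 5)) = -1*(-13) + 5 = 13 + 5 = 18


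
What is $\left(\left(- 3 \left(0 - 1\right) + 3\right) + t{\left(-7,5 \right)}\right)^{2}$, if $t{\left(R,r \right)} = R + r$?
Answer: $16$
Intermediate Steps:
$\left(\left(- 3 \left(0 - 1\right) + 3\right) + t{\left(-7,5 \right)}\right)^{2} = \left(\left(- 3 \left(0 - 1\right) + 3\right) + \left(-7 + 5\right)\right)^{2} = \left(\left(\left(-3\right) \left(-1\right) + 3\right) - 2\right)^{2} = \left(\left(3 + 3\right) - 2\right)^{2} = \left(6 - 2\right)^{2} = 4^{2} = 16$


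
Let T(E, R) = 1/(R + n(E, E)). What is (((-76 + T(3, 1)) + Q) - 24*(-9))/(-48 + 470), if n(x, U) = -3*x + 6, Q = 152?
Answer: 583/844 ≈ 0.69076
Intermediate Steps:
n(x, U) = 6 - 3*x
T(E, R) = 1/(6 + R - 3*E) (T(E, R) = 1/(R + (6 - 3*E)) = 1/(6 + R - 3*E))
(((-76 + T(3, 1)) + Q) - 24*(-9))/(-48 + 470) = (((-76 + 1/(6 + 1 - 3*3)) + 152) - 24*(-9))/(-48 + 470) = (((-76 + 1/(6 + 1 - 9)) + 152) + 216)/422 = (((-76 + 1/(-2)) + 152) + 216)*(1/422) = (((-76 - ½) + 152) + 216)*(1/422) = ((-153/2 + 152) + 216)*(1/422) = (151/2 + 216)*(1/422) = (583/2)*(1/422) = 583/844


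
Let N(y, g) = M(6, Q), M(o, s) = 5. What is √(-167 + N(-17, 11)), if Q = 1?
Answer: 9*I*√2 ≈ 12.728*I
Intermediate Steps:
N(y, g) = 5
√(-167 + N(-17, 11)) = √(-167 + 5) = √(-162) = 9*I*√2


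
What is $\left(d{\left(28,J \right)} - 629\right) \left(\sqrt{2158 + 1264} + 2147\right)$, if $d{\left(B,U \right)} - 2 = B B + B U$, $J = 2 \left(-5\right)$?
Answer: $-264081 - 123 \sqrt{3422} \approx -2.7128 \cdot 10^{5}$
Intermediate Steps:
$J = -10$
$d{\left(B,U \right)} = 2 + B^{2} + B U$ ($d{\left(B,U \right)} = 2 + \left(B B + B U\right) = 2 + \left(B^{2} + B U\right) = 2 + B^{2} + B U$)
$\left(d{\left(28,J \right)} - 629\right) \left(\sqrt{2158 + 1264} + 2147\right) = \left(\left(2 + 28^{2} + 28 \left(-10\right)\right) - 629\right) \left(\sqrt{2158 + 1264} + 2147\right) = \left(\left(2 + 784 - 280\right) - 629\right) \left(\sqrt{3422} + 2147\right) = \left(506 - 629\right) \left(2147 + \sqrt{3422}\right) = - 123 \left(2147 + \sqrt{3422}\right) = -264081 - 123 \sqrt{3422}$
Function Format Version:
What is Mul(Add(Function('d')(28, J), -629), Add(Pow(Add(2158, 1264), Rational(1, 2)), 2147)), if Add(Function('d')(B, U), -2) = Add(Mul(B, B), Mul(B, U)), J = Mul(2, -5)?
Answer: Add(-264081, Mul(-123, Pow(3422, Rational(1, 2)))) ≈ -2.7128e+5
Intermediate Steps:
J = -10
Function('d')(B, U) = Add(2, Pow(B, 2), Mul(B, U)) (Function('d')(B, U) = Add(2, Add(Mul(B, B), Mul(B, U))) = Add(2, Add(Pow(B, 2), Mul(B, U))) = Add(2, Pow(B, 2), Mul(B, U)))
Mul(Add(Function('d')(28, J), -629), Add(Pow(Add(2158, 1264), Rational(1, 2)), 2147)) = Mul(Add(Add(2, Pow(28, 2), Mul(28, -10)), -629), Add(Pow(Add(2158, 1264), Rational(1, 2)), 2147)) = Mul(Add(Add(2, 784, -280), -629), Add(Pow(3422, Rational(1, 2)), 2147)) = Mul(Add(506, -629), Add(2147, Pow(3422, Rational(1, 2)))) = Mul(-123, Add(2147, Pow(3422, Rational(1, 2)))) = Add(-264081, Mul(-123, Pow(3422, Rational(1, 2))))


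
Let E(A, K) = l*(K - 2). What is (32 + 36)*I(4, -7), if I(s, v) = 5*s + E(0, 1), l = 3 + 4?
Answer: 884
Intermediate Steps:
l = 7
E(A, K) = -14 + 7*K (E(A, K) = 7*(K - 2) = 7*(-2 + K) = -14 + 7*K)
I(s, v) = -7 + 5*s (I(s, v) = 5*s + (-14 + 7*1) = 5*s + (-14 + 7) = 5*s - 7 = -7 + 5*s)
(32 + 36)*I(4, -7) = (32 + 36)*(-7 + 5*4) = 68*(-7 + 20) = 68*13 = 884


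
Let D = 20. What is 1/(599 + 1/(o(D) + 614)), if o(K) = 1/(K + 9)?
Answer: 17807/10666422 ≈ 0.0016694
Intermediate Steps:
o(K) = 1/(9 + K)
1/(599 + 1/(o(D) + 614)) = 1/(599 + 1/(1/(9 + 20) + 614)) = 1/(599 + 1/(1/29 + 614)) = 1/(599 + 1/(17807/29)) = 1/(599 + 29/17807) = 1/(10666422/17807) = 17807/10666422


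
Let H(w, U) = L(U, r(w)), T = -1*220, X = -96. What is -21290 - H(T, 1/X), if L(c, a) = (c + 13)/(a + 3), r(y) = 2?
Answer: -10220447/480 ≈ -21293.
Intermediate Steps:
L(c, a) = (13 + c)/(3 + a)
T = -220
H(w, U) = 13/5 + U/5 (H(w, U) = (13 + U)/(3 + 2) = (13 + U)/5 = 13/5 + U/5)
-21290 - H(T, 1/X) = -21290 - (13/5 + (⅕)/(-96)) = -21290 - (13/5 + (⅕)*(-1/96)) = -21290 - (13/5 - 1/480) = -21290 - 1*1247/480 = -21290 - 1247/480 = -10220447/480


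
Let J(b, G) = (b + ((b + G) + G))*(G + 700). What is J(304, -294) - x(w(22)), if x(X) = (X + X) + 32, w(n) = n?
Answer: 8044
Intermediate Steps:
J(b, G) = (700 + G)*(2*G + 2*b) (J(b, G) = (b + ((G + b) + G))*(700 + G) = (b + (b + 2*G))*(700 + G) = (2*G + 2*b)*(700 + G) = (700 + G)*(2*G + 2*b))
x(X) = 32 + 2*X (x(X) = 2*X + 32 = 32 + 2*X)
J(304, -294) - x(w(22)) = (2*(-294)² + 1400*(-294) + 1400*304 + 2*(-294)*304) - (32 + 2*22) = (2*86436 - 411600 + 425600 - 178752) - (32 + 44) = (172872 - 411600 + 425600 - 178752) - 1*76 = 8120 - 76 = 8044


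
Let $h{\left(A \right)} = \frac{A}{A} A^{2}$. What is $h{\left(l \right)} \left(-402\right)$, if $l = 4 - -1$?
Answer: $-10050$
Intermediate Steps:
$l = 5$ ($l = 4 + 1 = 5$)
$h{\left(A \right)} = A^{2}$ ($h{\left(A \right)} = 1 A^{2} = A^{2}$)
$h{\left(l \right)} \left(-402\right) = 5^{2} \left(-402\right) = 25 \left(-402\right) = -10050$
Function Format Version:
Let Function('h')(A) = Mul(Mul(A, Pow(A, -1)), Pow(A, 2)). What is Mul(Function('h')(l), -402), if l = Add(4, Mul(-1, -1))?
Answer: -10050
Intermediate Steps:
l = 5 (l = Add(4, 1) = 5)
Function('h')(A) = Pow(A, 2) (Function('h')(A) = Mul(1, Pow(A, 2)) = Pow(A, 2))
Mul(Function('h')(l), -402) = Mul(Pow(5, 2), -402) = Mul(25, -402) = -10050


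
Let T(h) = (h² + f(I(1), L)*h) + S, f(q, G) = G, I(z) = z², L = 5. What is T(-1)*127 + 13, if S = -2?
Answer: -749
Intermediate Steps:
T(h) = -2 + h² + 5*h (T(h) = (h² + 5*h) - 2 = -2 + h² + 5*h)
T(-1)*127 + 13 = (-2 + (-1)² + 5*(-1))*127 + 13 = (-2 + 1 - 5)*127 + 13 = -6*127 + 13 = -762 + 13 = -749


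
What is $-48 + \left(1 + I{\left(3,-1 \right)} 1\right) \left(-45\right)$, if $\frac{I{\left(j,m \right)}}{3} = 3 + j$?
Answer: $-903$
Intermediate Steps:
$I{\left(j,m \right)} = 9 + 3 j$ ($I{\left(j,m \right)} = 3 \left(3 + j\right) = 9 + 3 j$)
$-48 + \left(1 + I{\left(3,-1 \right)} 1\right) \left(-45\right) = -48 + \left(1 + \left(9 + 3 \cdot 3\right) 1\right) \left(-45\right) = -48 + \left(1 + \left(9 + 9\right) 1\right) \left(-45\right) = -48 + \left(1 + 18 \cdot 1\right) \left(-45\right) = -48 + \left(1 + 18\right) \left(-45\right) = -48 + 19 \left(-45\right) = -48 - 855 = -903$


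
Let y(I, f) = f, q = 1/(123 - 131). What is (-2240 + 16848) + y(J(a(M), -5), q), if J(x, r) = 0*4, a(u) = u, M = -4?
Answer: 116863/8 ≈ 14608.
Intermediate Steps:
J(x, r) = 0
q = -⅛ (q = 1/(-8) = -⅛ ≈ -0.12500)
(-2240 + 16848) + y(J(a(M), -5), q) = (-2240 + 16848) - ⅛ = 14608 - ⅛ = 116863/8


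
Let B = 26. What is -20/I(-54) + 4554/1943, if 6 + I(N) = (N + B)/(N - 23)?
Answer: 354904/60233 ≈ 5.8922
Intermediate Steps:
I(N) = -6 + (26 + N)/(-23 + N) (I(N) = -6 + (N + 26)/(N - 23) = -6 + (26 + N)/(-23 + N))
-20/I(-54) + 4554/1943 = -20*(-23 - 54)/(164 - 5*(-54)) + 4554/1943 = -20*(-77/(164 + 270)) + 4554*(1/1943) = -20/((-1/77*434)) + 4554/1943 = -20/(-62/11) + 4554/1943 = -20*(-11/62) + 4554/1943 = 110/31 + 4554/1943 = 354904/60233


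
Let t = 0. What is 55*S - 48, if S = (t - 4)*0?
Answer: -48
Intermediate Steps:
S = 0 (S = (0 - 4)*0 = -4*0 = 0)
55*S - 48 = 55*0 - 48 = 0 - 48 = -48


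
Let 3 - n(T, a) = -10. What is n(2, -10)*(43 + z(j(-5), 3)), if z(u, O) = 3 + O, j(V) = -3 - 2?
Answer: 637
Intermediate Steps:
n(T, a) = 13 (n(T, a) = 3 - 1*(-10) = 3 + 10 = 13)
j(V) = -5
n(2, -10)*(43 + z(j(-5), 3)) = 13*(43 + (3 + 3)) = 13*(43 + 6) = 13*49 = 637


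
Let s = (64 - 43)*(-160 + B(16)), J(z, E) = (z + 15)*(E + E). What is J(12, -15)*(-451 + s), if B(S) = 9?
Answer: 2933820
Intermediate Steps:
J(z, E) = 2*E*(15 + z) (J(z, E) = (15 + z)*(2*E) = 2*E*(15 + z))
s = -3171 (s = (64 - 43)*(-160 + 9) = 21*(-151) = -3171)
J(12, -15)*(-451 + s) = (2*(-15)*(15 + 12))*(-451 - 3171) = (2*(-15)*27)*(-3622) = -810*(-3622) = 2933820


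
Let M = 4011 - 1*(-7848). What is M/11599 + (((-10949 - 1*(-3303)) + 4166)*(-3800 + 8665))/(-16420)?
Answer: 9828405729/9522779 ≈ 1032.1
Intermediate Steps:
M = 11859 (M = 4011 + 7848 = 11859)
M/11599 + (((-10949 - 1*(-3303)) + 4166)*(-3800 + 8665))/(-16420) = 11859/11599 + (((-10949 - 1*(-3303)) + 4166)*(-3800 + 8665))/(-16420) = 11859*(1/11599) + (((-10949 + 3303) + 4166)*4865)*(-1/16420) = 11859/11599 + ((-7646 + 4166)*4865)*(-1/16420) = 11859/11599 - 3480*4865*(-1/16420) = 11859/11599 - 16930200*(-1/16420) = 11859/11599 + 846510/821 = 9828405729/9522779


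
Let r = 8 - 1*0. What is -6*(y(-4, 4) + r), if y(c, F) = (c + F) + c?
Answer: -24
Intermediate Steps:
y(c, F) = F + 2*c (y(c, F) = (F + c) + c = F + 2*c)
r = 8 (r = 8 + 0 = 8)
-6*(y(-4, 4) + r) = -6*((4 + 2*(-4)) + 8) = -6*((4 - 8) + 8) = -6*(-4 + 8) = -6*4 = -24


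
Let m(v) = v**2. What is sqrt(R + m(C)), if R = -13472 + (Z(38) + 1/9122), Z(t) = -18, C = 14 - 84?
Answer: I*sqrt(714781484438)/9122 ≈ 92.682*I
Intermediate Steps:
C = -70
R = -123055779/9122 (R = -13472 + (-18 + 1/9122) = -13472 - 164195/9122 = -123055779/9122 ≈ -13490.)
sqrt(R + m(C)) = sqrt(-123055779/9122 + (-70)**2) = sqrt(-123055779/9122 + 4900) = sqrt(-78357979/9122) = I*sqrt(714781484438)/9122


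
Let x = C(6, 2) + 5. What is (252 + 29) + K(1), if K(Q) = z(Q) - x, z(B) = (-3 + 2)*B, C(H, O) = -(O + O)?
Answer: 279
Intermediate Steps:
C(H, O) = -2*O
z(B) = -B
x = 1 (x = -2*2 + 5 = -4 + 5 = 1)
K(Q) = -1 - Q (K(Q) = -Q - 1*1 = -Q - 1 = -1 - Q)
(252 + 29) + K(1) = (252 + 29) + (-1 - 1*1) = 281 + (-1 - 1) = 281 - 2 = 279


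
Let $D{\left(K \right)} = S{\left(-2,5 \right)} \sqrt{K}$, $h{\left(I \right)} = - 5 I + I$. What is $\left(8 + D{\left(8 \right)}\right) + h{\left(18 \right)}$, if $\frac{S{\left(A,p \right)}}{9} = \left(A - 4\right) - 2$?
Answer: $-64 - 144 \sqrt{2} \approx -267.65$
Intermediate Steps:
$h{\left(I \right)} = - 4 I$
$S{\left(A,p \right)} = -54 + 9 A$ ($S{\left(A,p \right)} = 9 \left(\left(A - 4\right) - 2\right) = 9 \left(\left(-4 + A\right) - 2\right) = 9 \left(-6 + A\right) = -54 + 9 A$)
$D{\left(K \right)} = - 72 \sqrt{K}$ ($D{\left(K \right)} = \left(-54 + 9 \left(-2\right)\right) \sqrt{K} = \left(-54 - 18\right) \sqrt{K} = - 72 \sqrt{K}$)
$\left(8 + D{\left(8 \right)}\right) + h{\left(18 \right)} = \left(8 - 72 \sqrt{8}\right) - 72 = \left(8 - 72 \cdot 2 \sqrt{2}\right) - 72 = \left(8 - 144 \sqrt{2}\right) - 72 = -64 - 144 \sqrt{2}$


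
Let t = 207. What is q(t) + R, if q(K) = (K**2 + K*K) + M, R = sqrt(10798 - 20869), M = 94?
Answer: 85792 + 3*I*sqrt(1119) ≈ 85792.0 + 100.35*I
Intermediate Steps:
R = 3*I*sqrt(1119) (R = sqrt(-10071) = 3*I*sqrt(1119) ≈ 100.35*I)
q(K) = 94 + 2*K**2 (q(K) = (K**2 + K*K) + 94 = (K**2 + K**2) + 94 = 2*K**2 + 94 = 94 + 2*K**2)
q(t) + R = (94 + 2*207**2) + 3*I*sqrt(1119) = (94 + 2*42849) + 3*I*sqrt(1119) = (94 + 85698) + 3*I*sqrt(1119) = 85792 + 3*I*sqrt(1119)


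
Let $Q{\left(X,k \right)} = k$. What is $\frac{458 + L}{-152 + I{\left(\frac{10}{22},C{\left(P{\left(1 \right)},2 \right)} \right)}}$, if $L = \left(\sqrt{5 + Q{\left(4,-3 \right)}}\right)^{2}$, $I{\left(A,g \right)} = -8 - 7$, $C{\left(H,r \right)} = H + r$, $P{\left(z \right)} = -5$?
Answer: $- \frac{460}{167} \approx -2.7545$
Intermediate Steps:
$I{\left(A,g \right)} = -15$ ($I{\left(A,g \right)} = -8 - 7 = -15$)
$L = 2$ ($L = \left(\sqrt{5 - 3}\right)^{2} = \left(\sqrt{2}\right)^{2} = 2$)
$\frac{458 + L}{-152 + I{\left(\frac{10}{22},C{\left(P{\left(1 \right)},2 \right)} \right)}} = \frac{458 + 2}{-152 - 15} = \frac{460}{-167} = 460 \left(- \frac{1}{167}\right) = - \frac{460}{167}$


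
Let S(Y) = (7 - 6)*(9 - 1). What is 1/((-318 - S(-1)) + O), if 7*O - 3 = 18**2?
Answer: -7/1955 ≈ -0.0035806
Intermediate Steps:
O = 327/7 (O = 3/7 + (1/7)*18**2 = 3/7 + (1/7)*324 = 3/7 + 324/7 = 327/7 ≈ 46.714)
S(Y) = 8 (S(Y) = 1*8 = 8)
1/((-318 - S(-1)) + O) = 1/((-318 - 1*8) + 327/7) = 1/((-318 - 8) + 327/7) = 1/(-326 + 327/7) = 1/(-1955/7) = -7/1955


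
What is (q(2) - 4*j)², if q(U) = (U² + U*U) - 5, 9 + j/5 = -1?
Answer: 41209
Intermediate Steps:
j = -50 (j = -45 + 5*(-1) = -45 - 5 = -50)
q(U) = -5 + 2*U² (q(U) = (U² + U²) - 5 = 2*U² - 5 = -5 + 2*U²)
(q(2) - 4*j)² = ((-5 + 2*2²) - 4*(-50))² = ((-5 + 2*4) + 200)² = ((-5 + 8) + 200)² = (3 + 200)² = 203² = 41209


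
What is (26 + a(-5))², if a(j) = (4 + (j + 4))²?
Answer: 1225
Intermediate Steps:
a(j) = (8 + j)² (a(j) = (4 + (4 + j))² = (8 + j)²)
(26 + a(-5))² = (26 + (8 - 5)²)² = (26 + 3²)² = (26 + 9)² = 35² = 1225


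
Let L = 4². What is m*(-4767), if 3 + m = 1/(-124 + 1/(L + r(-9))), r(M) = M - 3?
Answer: 2366021/165 ≈ 14340.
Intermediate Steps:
r(M) = -3 + M
L = 16
m = -1489/495 (m = -3 + 1/(-124 + 1/(16 + (-3 - 9))) = -3 + 1/(-124 + 1/(16 - 12)) = -3 + 1/(-124 + 1/4) = -3 + 1/(-124 + ¼) = -3 + 1/(-495/4) = -3 - 4/495 = -1489/495 ≈ -3.0081)
m*(-4767) = -1489/495*(-4767) = 2366021/165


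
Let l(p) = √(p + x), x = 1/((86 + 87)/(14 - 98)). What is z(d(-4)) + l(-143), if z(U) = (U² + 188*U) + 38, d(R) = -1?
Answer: -149 + I*√4294379/173 ≈ -149.0 + 11.979*I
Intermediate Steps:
z(U) = 38 + U² + 188*U
x = -84/173 (x = 1/(173/(-84)) = 1/(173*(-1/84)) = 1/(-173/84) = -84/173 ≈ -0.48555)
l(p) = √(-84/173 + p) (l(p) = √(p - 84/173) = √(-84/173 + p))
z(d(-4)) + l(-143) = (38 + (-1)² + 188*(-1)) + √(-14532 + 29929*(-143))/173 = (38 + 1 - 188) + √(-14532 - 4279847)/173 = -149 + √(-4294379)/173 = -149 + (I*√4294379)/173 = -149 + I*√4294379/173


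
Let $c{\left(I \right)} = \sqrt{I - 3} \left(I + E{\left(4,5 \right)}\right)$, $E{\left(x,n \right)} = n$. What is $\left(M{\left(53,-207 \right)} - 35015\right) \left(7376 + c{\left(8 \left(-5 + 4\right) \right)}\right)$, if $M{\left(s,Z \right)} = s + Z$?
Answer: $-259406544 + 105507 i \sqrt{11} \approx -2.5941 \cdot 10^{8} + 3.4993 \cdot 10^{5} i$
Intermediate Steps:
$M{\left(s,Z \right)} = Z + s$
$c{\left(I \right)} = \sqrt{-3 + I} \left(5 + I\right)$ ($c{\left(I \right)} = \sqrt{I - 3} \left(I + 5\right) = \sqrt{-3 + I} \left(5 + I\right)$)
$\left(M{\left(53,-207 \right)} - 35015\right) \left(7376 + c{\left(8 \left(-5 + 4\right) \right)}\right) = \left(\left(-207 + 53\right) - 35015\right) \left(7376 + \sqrt{-3 + 8 \left(-5 + 4\right)} \left(5 + 8 \left(-5 + 4\right)\right)\right) = \left(-154 - 35015\right) \left(7376 + \sqrt{-3 + 8 \left(-1\right)} \left(5 + 8 \left(-1\right)\right)\right) = - 35169 \left(7376 + \sqrt{-3 - 8} \left(5 - 8\right)\right) = - 35169 \left(7376 + \sqrt{-11} \left(-3\right)\right) = - 35169 \left(7376 + i \sqrt{11} \left(-3\right)\right) = - 35169 \left(7376 - 3 i \sqrt{11}\right) = -259406544 + 105507 i \sqrt{11}$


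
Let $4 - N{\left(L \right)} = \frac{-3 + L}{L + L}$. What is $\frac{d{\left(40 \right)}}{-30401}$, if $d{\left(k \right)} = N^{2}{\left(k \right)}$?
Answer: $- \frac{80089}{194566400} \approx -0.00041163$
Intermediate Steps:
$N{\left(L \right)} = 4 - \frac{-3 + L}{2 L}$ ($N{\left(L \right)} = 4 - \frac{-3 + L}{L + L} = 4 - \frac{-3 + L}{2 L}$)
$d{\left(k \right)} = \frac{\left(3 + 7 k\right)^{2}}{4 k^{2}}$ ($d{\left(k \right)} = \left(\frac{3 + 7 k}{2 k}\right)^{2} = \frac{\left(3 + 7 k\right)^{2}}{4 k^{2}}$)
$\frac{d{\left(40 \right)}}{-30401} = \frac{\frac{1}{4} \cdot \frac{1}{1600} \left(3 + 7 \cdot 40\right)^{2}}{-30401} = \frac{1}{4} \cdot \frac{1}{1600} \left(3 + 280\right)^{2} \left(- \frac{1}{30401}\right) = \frac{1}{4} \cdot \frac{1}{1600} \cdot 283^{2} \left(- \frac{1}{30401}\right) = \frac{1}{4} \cdot \frac{1}{1600} \cdot 80089 \left(- \frac{1}{30401}\right) = \frac{80089}{6400} \left(- \frac{1}{30401}\right) = - \frac{80089}{194566400}$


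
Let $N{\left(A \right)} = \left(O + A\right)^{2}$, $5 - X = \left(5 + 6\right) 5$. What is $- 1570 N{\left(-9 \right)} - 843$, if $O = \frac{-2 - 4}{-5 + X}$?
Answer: $- \frac{75594009}{605} \approx -1.2495 \cdot 10^{5}$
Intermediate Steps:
$X = -50$ ($X = 5 - \left(5 + 6\right) 5 = 5 - 11 \cdot 5 = 5 - 55 = -50$)
$O = \frac{6}{55}$ ($O = \frac{-2 - 4}{-5 - 50} = - \frac{6}{-55} = \left(-6\right) \left(- \frac{1}{55}\right) = \frac{6}{55} \approx 0.10909$)
$N{\left(A \right)} = \left(\frac{6}{55} + A\right)^{2}$
$- 1570 N{\left(-9 \right)} - 843 = - 1570 \frac{\left(6 + 55 \left(-9\right)\right)^{2}}{3025} - 843 = - 1570 \frac{\left(6 - 495\right)^{2}}{3025} - 843 = - 1570 \frac{\left(-489\right)^{2}}{3025} - 843 = - 1570 \cdot \frac{1}{3025} \cdot 239121 - 843 = \left(-1570\right) \frac{239121}{3025} - 843 = - \frac{75083994}{605} - 843 = - \frac{75594009}{605}$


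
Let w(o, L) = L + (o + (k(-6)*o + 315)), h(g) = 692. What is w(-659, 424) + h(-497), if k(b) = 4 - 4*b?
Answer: -17680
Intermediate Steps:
w(o, L) = 315 + L + 29*o (w(o, L) = L + (o + ((4 - 4*(-6))*o + 315)) = L + (o + ((4 + 24)*o + 315)) = L + (o + (28*o + 315)) = L + (o + (315 + 28*o)) = L + (315 + 29*o) = 315 + L + 29*o)
w(-659, 424) + h(-497) = (315 + 424 + 29*(-659)) + 692 = (315 + 424 - 19111) + 692 = -18372 + 692 = -17680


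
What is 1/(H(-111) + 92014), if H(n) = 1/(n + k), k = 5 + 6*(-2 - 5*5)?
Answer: 268/24659751 ≈ 1.0868e-5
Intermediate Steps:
k = -157 (k = 5 + 6*(-2 - 25) = 5 + 6*(-27) = 5 - 162 = -157)
H(n) = 1/(-157 + n) (H(n) = 1/(n - 157) = 1/(-157 + n))
1/(H(-111) + 92014) = 1/(1/(-157 - 111) + 92014) = 1/(1/(-268) + 92014) = 1/(-1/268 + 92014) = 1/(24659751/268) = 268/24659751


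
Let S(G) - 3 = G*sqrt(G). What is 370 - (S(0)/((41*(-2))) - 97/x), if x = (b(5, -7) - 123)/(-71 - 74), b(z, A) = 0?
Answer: 119159/246 ≈ 484.39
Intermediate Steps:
S(G) = 3 + G**(3/2) (S(G) = 3 + G*sqrt(G) = 3 + G**(3/2))
x = 123/145 (x = (0 - 123)/(-71 - 74) = -123/(-145) = -123*(-1/145) = 123/145 ≈ 0.84828)
370 - (S(0)/((41*(-2))) - 97/x) = 370 - ((3 + 0**(3/2))/((41*(-2))) - 97/123/145) = 370 - ((3 + 0)/(-82) - 97*145/123) = 370 - (3*(-1/82) - 14065/123) = 370 - (-3/82 - 14065/123) = 370 - 1*(-28139/246) = 370 + 28139/246 = 119159/246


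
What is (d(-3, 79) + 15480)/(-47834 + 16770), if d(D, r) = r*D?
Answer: -15243/31064 ≈ -0.49070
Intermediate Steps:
d(D, r) = D*r
(d(-3, 79) + 15480)/(-47834 + 16770) = (-3*79 + 15480)/(-47834 + 16770) = (-237 + 15480)/(-31064) = 15243*(-1/31064) = -15243/31064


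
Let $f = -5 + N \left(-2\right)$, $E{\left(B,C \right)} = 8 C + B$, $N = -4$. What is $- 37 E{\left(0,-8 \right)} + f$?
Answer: $2371$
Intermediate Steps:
$E{\left(B,C \right)} = B + 8 C$
$f = 3$ ($f = -5 - -8 = -5 + 8 = 3$)
$- 37 E{\left(0,-8 \right)} + f = - 37 \left(0 + 8 \left(-8\right)\right) + 3 = - 37 \left(0 - 64\right) + 3 = \left(-37\right) \left(-64\right) + 3 = 2368 + 3 = 2371$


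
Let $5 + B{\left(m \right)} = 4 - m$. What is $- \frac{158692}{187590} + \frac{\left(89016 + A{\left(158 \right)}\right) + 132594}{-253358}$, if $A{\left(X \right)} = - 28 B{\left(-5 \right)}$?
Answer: $- \frac{20439174389}{11881856805} \approx -1.7202$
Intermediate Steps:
$B{\left(m \right)} = -1 - m$ ($B{\left(m \right)} = -5 - \left(-4 + m\right) = -1 - m$)
$A{\left(X \right)} = -112$ ($A{\left(X \right)} = - 28 \left(-1 - -5\right) = - 28 \left(-1 + 5\right) = \left(-28\right) 4 = -112$)
$- \frac{158692}{187590} + \frac{\left(89016 + A{\left(158 \right)}\right) + 132594}{-253358} = - \frac{158692}{187590} + \frac{\left(89016 - 112\right) + 132594}{-253358} = \left(-158692\right) \frac{1}{187590} + \left(88904 + 132594\right) \left(- \frac{1}{253358}\right) = - \frac{79346}{93795} + 221498 \left(- \frac{1}{253358}\right) = - \frac{79346}{93795} - \frac{110749}{126679} = - \frac{20439174389}{11881856805}$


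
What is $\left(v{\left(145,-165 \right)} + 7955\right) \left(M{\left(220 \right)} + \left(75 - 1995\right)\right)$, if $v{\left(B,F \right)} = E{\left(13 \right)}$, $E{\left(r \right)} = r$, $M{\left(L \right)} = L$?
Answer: $-13545600$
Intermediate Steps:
$v{\left(B,F \right)} = 13$
$\left(v{\left(145,-165 \right)} + 7955\right) \left(M{\left(220 \right)} + \left(75 - 1995\right)\right) = \left(13 + 7955\right) \left(220 + \left(75 - 1995\right)\right) = 7968 \left(220 + \left(75 - 1995\right)\right) = 7968 \left(220 - 1920\right) = 7968 \left(-1700\right) = -13545600$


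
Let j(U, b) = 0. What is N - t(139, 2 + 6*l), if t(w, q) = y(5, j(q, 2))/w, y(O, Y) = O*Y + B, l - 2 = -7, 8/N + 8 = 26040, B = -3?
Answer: 9901/452306 ≈ 0.021890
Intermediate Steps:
N = 1/3254 (N = 8/(-8 + 26040) = 8/26032 = 8*(1/26032) = 1/3254 ≈ 0.00030731)
l = -5 (l = 2 - 7 = -5)
y(O, Y) = -3 + O*Y (y(O, Y) = O*Y - 3 = -3 + O*Y)
t(w, q) = -3/w (t(w, q) = (-3 + 5*0)/w = (-3 + 0)/w = -3/w)
N - t(139, 2 + 6*l) = 1/3254 - (-3)/139 = 1/3254 - 1*(-3/139) = 1/3254 + 3/139 = 9901/452306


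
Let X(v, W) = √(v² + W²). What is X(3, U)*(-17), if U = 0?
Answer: -51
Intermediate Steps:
X(v, W) = √(W² + v²)
X(3, U)*(-17) = √(0² + 3²)*(-17) = √(0 + 9)*(-17) = √9*(-17) = 3*(-17) = -51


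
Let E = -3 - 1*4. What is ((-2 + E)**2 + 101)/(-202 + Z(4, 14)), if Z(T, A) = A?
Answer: -91/94 ≈ -0.96809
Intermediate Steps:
E = -7 (E = -3 - 4 = -7)
((-2 + E)**2 + 101)/(-202 + Z(4, 14)) = ((-2 - 7)**2 + 101)/(-202 + 14) = ((-9)**2 + 101)/(-188) = (81 + 101)*(-1/188) = 182*(-1/188) = -91/94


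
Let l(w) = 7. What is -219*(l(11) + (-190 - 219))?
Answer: 88038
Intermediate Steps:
-219*(l(11) + (-190 - 219)) = -219*(7 + (-190 - 219)) = -219*(7 - 409) = -219*(-402) = 88038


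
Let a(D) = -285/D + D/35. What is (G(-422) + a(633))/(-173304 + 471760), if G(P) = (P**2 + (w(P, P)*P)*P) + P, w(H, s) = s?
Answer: -138420319843/551024390 ≈ -251.21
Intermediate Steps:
a(D) = -285/D + D/35 (a(D) = -285/D + D*(1/35) = -285/D + D/35)
G(P) = P + P**2 + P**3 (G(P) = (P**2 + (P*P)*P) + P = (P**2 + P**2*P) + P = (P**2 + P**3) + P = P + P**2 + P**3)
(G(-422) + a(633))/(-173304 + 471760) = (-422*(1 - 422 + (-422)**2) + (-285/633 + (1/35)*633))/(-173304 + 471760) = (-422*(1 - 422 + 178084) + (-285*1/633 + 633/35))/298456 = (-422*177663 + (-95/211 + 633/35))*(1/298456) = (-74973786 + 130238/7385)*(1/298456) = -553681279372/7385*1/298456 = -138420319843/551024390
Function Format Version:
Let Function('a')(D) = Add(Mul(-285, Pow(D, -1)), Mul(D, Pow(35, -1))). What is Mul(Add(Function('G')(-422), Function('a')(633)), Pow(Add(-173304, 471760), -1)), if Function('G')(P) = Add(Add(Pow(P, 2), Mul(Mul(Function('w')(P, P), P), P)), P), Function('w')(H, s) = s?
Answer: Rational(-138420319843, 551024390) ≈ -251.21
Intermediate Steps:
Function('a')(D) = Add(Mul(-285, Pow(D, -1)), Mul(Rational(1, 35), D)) (Function('a')(D) = Add(Mul(-285, Pow(D, -1)), Mul(D, Rational(1, 35))) = Add(Mul(-285, Pow(D, -1)), Mul(Rational(1, 35), D)))
Function('G')(P) = Add(P, Pow(P, 2), Pow(P, 3)) (Function('G')(P) = Add(Add(Pow(P, 2), Mul(Mul(P, P), P)), P) = Add(Add(Pow(P, 2), Mul(Pow(P, 2), P)), P) = Add(Add(Pow(P, 2), Pow(P, 3)), P) = Add(P, Pow(P, 2), Pow(P, 3)))
Mul(Add(Function('G')(-422), Function('a')(633)), Pow(Add(-173304, 471760), -1)) = Mul(Add(Mul(-422, Add(1, -422, Pow(-422, 2))), Add(Mul(-285, Pow(633, -1)), Mul(Rational(1, 35), 633))), Pow(Add(-173304, 471760), -1)) = Mul(Add(Mul(-422, Add(1, -422, 178084)), Add(Mul(-285, Rational(1, 633)), Rational(633, 35))), Pow(298456, -1)) = Mul(Add(Mul(-422, 177663), Add(Rational(-95, 211), Rational(633, 35))), Rational(1, 298456)) = Mul(Add(-74973786, Rational(130238, 7385)), Rational(1, 298456)) = Mul(Rational(-553681279372, 7385), Rational(1, 298456)) = Rational(-138420319843, 551024390)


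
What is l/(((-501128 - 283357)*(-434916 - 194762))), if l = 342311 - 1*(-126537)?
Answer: 234424/246986472915 ≈ 9.4914e-7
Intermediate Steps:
l = 468848 (l = 342311 + 126537 = 468848)
l/(((-501128 - 283357)*(-434916 - 194762))) = 468848/(((-501128 - 283357)*(-434916 - 194762))) = 468848/((-784485*(-629678))) = 468848/493972945830 = 468848*(1/493972945830) = 234424/246986472915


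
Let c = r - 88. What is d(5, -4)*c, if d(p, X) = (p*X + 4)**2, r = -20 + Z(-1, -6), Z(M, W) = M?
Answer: -27904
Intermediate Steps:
r = -21 (r = -20 - 1 = -21)
d(p, X) = (4 + X*p)**2 (d(p, X) = (X*p + 4)**2 = (4 + X*p)**2)
c = -109 (c = -21 - 88 = -109)
d(5, -4)*c = (4 - 4*5)**2*(-109) = (4 - 20)**2*(-109) = (-16)**2*(-109) = 256*(-109) = -27904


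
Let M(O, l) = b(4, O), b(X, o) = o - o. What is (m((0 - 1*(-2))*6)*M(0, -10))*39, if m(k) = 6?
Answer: 0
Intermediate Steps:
b(X, o) = 0
M(O, l) = 0
(m((0 - 1*(-2))*6)*M(0, -10))*39 = (6*0)*39 = 0*39 = 0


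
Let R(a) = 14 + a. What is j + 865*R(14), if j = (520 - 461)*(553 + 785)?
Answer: 103162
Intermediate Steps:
j = 78942 (j = 59*1338 = 78942)
j + 865*R(14) = 78942 + 865*(14 + 14) = 78942 + 865*28 = 78942 + 24220 = 103162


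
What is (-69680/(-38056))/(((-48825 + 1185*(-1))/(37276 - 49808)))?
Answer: 162916/355071 ≈ 0.45883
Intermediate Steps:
(-69680/(-38056))/(((-48825 + 1185*(-1))/(37276 - 49808))) = (-69680*(-1/38056))/(((-48825 - 1185)/(-12532))) = 130/(71*((-50010*(-1/12532)))) = 130/(71*(25005/6266)) = (130/71)*(6266/25005) = 162916/355071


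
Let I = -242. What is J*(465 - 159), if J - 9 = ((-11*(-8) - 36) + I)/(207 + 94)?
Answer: 770814/301 ≈ 2560.8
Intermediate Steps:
J = 2519/301 (J = 9 + ((-11*(-8) - 36) - 242)/(207 + 94) = 9 + ((88 - 36) - 242)/301 = 9 + (52 - 242)*(1/301) = 9 - 190*1/301 = 9 - 190/301 = 2519/301 ≈ 8.3688)
J*(465 - 159) = 2519*(465 - 159)/301 = (2519/301)*306 = 770814/301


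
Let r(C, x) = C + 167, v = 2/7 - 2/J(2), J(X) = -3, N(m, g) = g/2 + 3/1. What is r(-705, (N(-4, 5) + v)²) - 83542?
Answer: -84080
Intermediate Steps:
N(m, g) = 3 + g/2 (N(m, g) = g*(½) + 3*1 = g/2 + 3 = 3 + g/2)
v = 20/21 (v = 2/7 - 2/(-3) = 2*(⅐) - 2*(-⅓) = 2/7 + ⅔ = 20/21 ≈ 0.95238)
r(C, x) = 167 + C
r(-705, (N(-4, 5) + v)²) - 83542 = (167 - 705) - 83542 = -538 - 83542 = -84080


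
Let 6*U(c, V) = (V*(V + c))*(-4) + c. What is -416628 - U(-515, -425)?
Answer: -901253/6 ≈ -1.5021e+5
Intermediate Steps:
U(c, V) = c/6 - 2*V*(V + c)/3 (U(c, V) = ((V*(V + c))*(-4) + c)/6 = (-4*V*(V + c) + c)/6 = (c - 4*V*(V + c))/6 = c/6 - 2*V*(V + c)/3)
-416628 - U(-515, -425) = -416628 - (-2/3*(-425)**2 + (1/6)*(-515) - 2/3*(-425)*(-515)) = -416628 - (-2/3*180625 - 515/6 - 437750/3) = -416628 - (-361250/3 - 515/6 - 437750/3) = -416628 - 1*(-1598515/6) = -416628 + 1598515/6 = -901253/6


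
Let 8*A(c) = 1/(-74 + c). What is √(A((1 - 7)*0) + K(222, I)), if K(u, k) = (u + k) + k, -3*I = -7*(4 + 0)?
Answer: √47443731/444 ≈ 15.513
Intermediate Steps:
I = 28/3 (I = -(-7)*(4 + 0)/3 = -(-7)*4/3 = -⅓*(-28) = 28/3 ≈ 9.3333)
K(u, k) = u + 2*k (K(u, k) = (k + u) + k = u + 2*k)
A(c) = 1/(8*(-74 + c))
√(A((1 - 7)*0) + K(222, I)) = √(1/(8*(-74 + (1 - 7)*0)) + (222 + 2*(28/3))) = √(1/(8*(-74 - 6*0)) + (222 + 56/3)) = √(1/(8*(-74 + 0)) + 722/3) = √((⅛)/(-74) + 722/3) = √((⅛)*(-1/74) + 722/3) = √(-1/592 + 722/3) = √(427421/1776) = √47443731/444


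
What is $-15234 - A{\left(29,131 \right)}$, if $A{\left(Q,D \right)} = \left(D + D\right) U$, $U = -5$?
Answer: $-13924$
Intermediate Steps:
$A{\left(Q,D \right)} = - 10 D$ ($A{\left(Q,D \right)} = \left(D + D\right) \left(-5\right) = 2 D \left(-5\right) = - 10 D$)
$-15234 - A{\left(29,131 \right)} = -15234 - \left(-10\right) 131 = -15234 - -1310 = -15234 + 1310 = -13924$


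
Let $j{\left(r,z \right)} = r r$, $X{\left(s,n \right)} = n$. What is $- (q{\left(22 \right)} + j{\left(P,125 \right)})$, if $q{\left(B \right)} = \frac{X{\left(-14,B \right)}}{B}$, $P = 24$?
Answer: $-577$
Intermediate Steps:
$j{\left(r,z \right)} = r^{2}$
$q{\left(B \right)} = 1$ ($q{\left(B \right)} = \frac{B}{B} = 1$)
$- (q{\left(22 \right)} + j{\left(P,125 \right)}) = - (1 + 24^{2}) = - (1 + 576) = \left(-1\right) 577 = -577$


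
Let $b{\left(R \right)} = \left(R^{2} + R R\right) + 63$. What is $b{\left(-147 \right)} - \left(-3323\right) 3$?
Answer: $53250$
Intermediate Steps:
$b{\left(R \right)} = 63 + 2 R^{2}$ ($b{\left(R \right)} = \left(R^{2} + R^{2}\right) + 63 = 2 R^{2} + 63 = 63 + 2 R^{2}$)
$b{\left(-147 \right)} - \left(-3323\right) 3 = \left(63 + 2 \left(-147\right)^{2}\right) - \left(-3323\right) 3 = \left(63 + 2 \cdot 21609\right) - -9969 = \left(63 + 43218\right) + 9969 = 43281 + 9969 = 53250$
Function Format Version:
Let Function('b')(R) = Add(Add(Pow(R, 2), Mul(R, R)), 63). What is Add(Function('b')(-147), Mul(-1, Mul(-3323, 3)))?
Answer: 53250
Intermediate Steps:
Function('b')(R) = Add(63, Mul(2, Pow(R, 2))) (Function('b')(R) = Add(Add(Pow(R, 2), Pow(R, 2)), 63) = Add(Mul(2, Pow(R, 2)), 63) = Add(63, Mul(2, Pow(R, 2))))
Add(Function('b')(-147), Mul(-1, Mul(-3323, 3))) = Add(Add(63, Mul(2, Pow(-147, 2))), Mul(-1, Mul(-3323, 3))) = Add(Add(63, Mul(2, 21609)), Mul(-1, -9969)) = Add(Add(63, 43218), 9969) = Add(43281, 9969) = 53250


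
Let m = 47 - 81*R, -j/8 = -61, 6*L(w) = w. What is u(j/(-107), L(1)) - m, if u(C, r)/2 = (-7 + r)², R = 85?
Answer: 124765/18 ≈ 6931.4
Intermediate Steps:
L(w) = w/6
j = 488 (j = -8*(-61) = 488)
u(C, r) = 2*(-7 + r)²
m = -6838 (m = 47 - 81*85 = 47 - 6885 = -6838)
u(j/(-107), L(1)) - m = 2*(-7 + (⅙)*1)² - 1*(-6838) = 2*(-7 + ⅙)² + 6838 = 2*(-41/6)² + 6838 = 2*(1681/36) + 6838 = 1681/18 + 6838 = 124765/18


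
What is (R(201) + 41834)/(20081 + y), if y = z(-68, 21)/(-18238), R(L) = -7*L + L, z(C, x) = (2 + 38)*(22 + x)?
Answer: 370486732/183117779 ≈ 2.0232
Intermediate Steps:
z(C, x) = 880 + 40*x (z(C, x) = 40*(22 + x) = 880 + 40*x)
R(L) = -6*L
y = -860/9119 (y = (880 + 40*21)/(-18238) = (880 + 840)*(-1/18238) = 1720*(-1/18238) = -860/9119 ≈ -0.094309)
(R(201) + 41834)/(20081 + y) = (-6*201 + 41834)/(20081 - 860/9119) = (-1206 + 41834)/(183117779/9119) = 40628*(9119/183117779) = 370486732/183117779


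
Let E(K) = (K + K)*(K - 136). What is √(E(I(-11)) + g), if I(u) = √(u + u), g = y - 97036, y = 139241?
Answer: √(42161 - 272*I*√22) ≈ 205.35 - 3.106*I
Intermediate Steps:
g = 42205 (g = 139241 - 97036 = 42205)
I(u) = √2*√u (I(u) = √(2*u) = √2*√u)
E(K) = 2*K*(-136 + K) (E(K) = (2*K)*(-136 + K) = 2*K*(-136 + K))
√(E(I(-11)) + g) = √(2*(√2*√(-11))*(-136 + √2*√(-11)) + 42205) = √(2*(√2*(I*√11))*(-136 + √2*(I*√11)) + 42205) = √(2*(I*√22)*(-136 + I*√22) + 42205) = √(2*I*√22*(-136 + I*√22) + 42205) = √(42205 + 2*I*√22*(-136 + I*√22))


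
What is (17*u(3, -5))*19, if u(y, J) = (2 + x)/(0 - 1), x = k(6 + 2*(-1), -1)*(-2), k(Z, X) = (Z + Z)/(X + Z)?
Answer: 3230/3 ≈ 1076.7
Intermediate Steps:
k(Z, X) = 2*Z/(X + Z) (k(Z, X) = (2*Z)/(X + Z) = 2*Z/(X + Z))
x = -16/3 (x = (2*(6 + 2*(-1))/(-1 + (6 + 2*(-1))))*(-2) = (2*(6 - 2)/(-1 + (6 - 2)))*(-2) = (2*4/(-1 + 4))*(-2) = (2*4/3)*(-2) = (2*4*(1/3))*(-2) = (8/3)*(-2) = -16/3 ≈ -5.3333)
u(y, J) = 10/3 (u(y, J) = (2 - 16/3)/(0 - 1) = -10/3/(-1) = -10/3*(-1) = 10/3)
(17*u(3, -5))*19 = (17*(10/3))*19 = (170/3)*19 = 3230/3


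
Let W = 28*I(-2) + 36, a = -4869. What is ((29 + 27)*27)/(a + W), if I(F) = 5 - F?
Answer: -1512/4637 ≈ -0.32607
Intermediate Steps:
W = 232 (W = 28*(5 - 1*(-2)) + 36 = 28*(5 + 2) + 36 = 28*7 + 36 = 196 + 36 = 232)
((29 + 27)*27)/(a + W) = ((29 + 27)*27)/(-4869 + 232) = (56*27)/(-4637) = 1512*(-1/4637) = -1512/4637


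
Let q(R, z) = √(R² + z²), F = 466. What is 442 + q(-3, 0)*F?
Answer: 1840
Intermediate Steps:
442 + q(-3, 0)*F = 442 + √((-3)² + 0²)*466 = 442 + √(9 + 0)*466 = 442 + √9*466 = 442 + 3*466 = 442 + 1398 = 1840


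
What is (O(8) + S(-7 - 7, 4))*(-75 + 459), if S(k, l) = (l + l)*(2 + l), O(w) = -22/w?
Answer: 17376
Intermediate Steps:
S(k, l) = 2*l*(2 + l) (S(k, l) = (2*l)*(2 + l) = 2*l*(2 + l))
(O(8) + S(-7 - 7, 4))*(-75 + 459) = (-22/8 + 2*4*(2 + 4))*(-75 + 459) = (-22*⅛ + 2*4*6)*384 = (-11/4 + 48)*384 = (181/4)*384 = 17376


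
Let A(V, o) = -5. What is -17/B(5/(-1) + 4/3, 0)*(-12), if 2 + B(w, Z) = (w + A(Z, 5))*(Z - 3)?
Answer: 17/2 ≈ 8.5000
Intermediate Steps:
B(w, Z) = -2 + (-5 + w)*(-3 + Z) (B(w, Z) = -2 + (w - 5)*(Z - 3) = -2 + (-5 + w)*(-3 + Z))
-17/B(5/(-1) + 4/3, 0)*(-12) = -17/(13 - 5*0 - 3*(5/(-1) + 4/3) + 0*(5/(-1) + 4/3))*(-12) = -17/(13 + 0 - 3*(5*(-1) + 4*(⅓)) + 0*(5*(-1) + 4*(⅓)))*(-12) = -17/(13 + 0 - 3*(-5 + 4/3) + 0*(-5 + 4/3))*(-12) = -17/(13 + 0 - 3*(-11/3) + 0*(-11/3))*(-12) = -17/(13 + 0 + 11 + 0)*(-12) = -17/24*(-12) = 17/2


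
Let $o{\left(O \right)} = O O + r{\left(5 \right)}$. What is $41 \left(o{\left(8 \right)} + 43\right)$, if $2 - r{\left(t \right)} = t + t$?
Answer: $4059$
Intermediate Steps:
$r{\left(t \right)} = 2 - 2 t$ ($r{\left(t \right)} = 2 - \left(t + t\right) = 2 - 2 t$)
$o{\left(O \right)} = -8 + O^{2}$ ($o{\left(O \right)} = O O + \left(2 - 10\right) = O^{2} + \left(2 - 10\right) = O^{2} - 8 = -8 + O^{2}$)
$41 \left(o{\left(8 \right)} + 43\right) = 41 \left(\left(-8 + 8^{2}\right) + 43\right) = 41 \left(\left(-8 + 64\right) + 43\right) = 41 \left(56 + 43\right) = 41 \cdot 99 = 4059$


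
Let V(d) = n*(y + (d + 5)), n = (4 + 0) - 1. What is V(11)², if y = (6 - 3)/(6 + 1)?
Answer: 119025/49 ≈ 2429.1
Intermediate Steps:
n = 3 (n = 4 - 1 = 3)
y = 3/7 ≈ 0.42857
V(d) = 114/7 + 3*d (V(d) = 3*(3/7 + (d + 5)) = 3*(3/7 + (5 + d)) = 3*(38/7 + d) = 114/7 + 3*d)
V(11)² = (114/7 + 3*11)² = (114/7 + 33)² = (345/7)² = 119025/49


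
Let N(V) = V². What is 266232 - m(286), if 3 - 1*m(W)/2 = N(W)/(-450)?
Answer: 59819054/225 ≈ 2.6586e+5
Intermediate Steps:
m(W) = 6 + W²/225 (m(W) = 6 - 2*W²/(-450) = 6 - 2*W²*(-1)/450 = 6 - (-1)*W²/225 = 6 + W²/225)
266232 - m(286) = 266232 - (6 + (1/225)*286²) = 266232 - (6 + (1/225)*81796) = 266232 - (6 + 81796/225) = 266232 - 1*83146/225 = 266232 - 83146/225 = 59819054/225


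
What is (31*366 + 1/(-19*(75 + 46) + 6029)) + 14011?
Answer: 94581611/3730 ≈ 25357.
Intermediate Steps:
(31*366 + 1/(-19*(75 + 46) + 6029)) + 14011 = (11346 + 1/(-19*121 + 6029)) + 14011 = (11346 + 1/(-2299 + 6029)) + 14011 = (11346 + 1/3730) + 14011 = 42320581/3730 + 14011 = 94581611/3730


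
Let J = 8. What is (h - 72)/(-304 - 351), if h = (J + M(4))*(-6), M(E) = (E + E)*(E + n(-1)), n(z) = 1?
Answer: 72/131 ≈ 0.54962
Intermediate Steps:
M(E) = 2*E*(1 + E) (M(E) = (E + E)*(E + 1) = (2*E)*(1 + E) = 2*E*(1 + E))
h = -288 (h = (8 + 2*4*(1 + 4))*(-6) = (8 + 2*4*5)*(-6) = (8 + 40)*(-6) = 48*(-6) = -288)
(h - 72)/(-304 - 351) = (-288 - 72)/(-304 - 351) = -360/(-655) = -360*(-1/655) = 72/131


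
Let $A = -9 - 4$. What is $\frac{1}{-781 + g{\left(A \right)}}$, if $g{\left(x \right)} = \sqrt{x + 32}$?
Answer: $- \frac{781}{609942} - \frac{\sqrt{19}}{609942} \approx -0.0012876$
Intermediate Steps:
$A = -13$ ($A = -9 - 4 = -13$)
$g{\left(x \right)} = \sqrt{32 + x}$
$\frac{1}{-781 + g{\left(A \right)}} = \frac{1}{-781 + \sqrt{32 - 13}} = \frac{1}{-781 + \sqrt{19}}$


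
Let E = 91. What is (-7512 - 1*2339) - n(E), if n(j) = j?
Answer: -9942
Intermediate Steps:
(-7512 - 1*2339) - n(E) = (-7512 - 1*2339) - 1*91 = (-7512 - 2339) - 91 = -9851 - 91 = -9942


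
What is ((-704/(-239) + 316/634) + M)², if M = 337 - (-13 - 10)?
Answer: 758209818072100/5740032169 ≈ 1.3209e+5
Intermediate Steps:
M = 360 (M = 337 - 1*(-23) = 337 + 23 = 360)
((-704/(-239) + 316/634) + M)² = ((-704/(-239) + 316/634) + 360)² = ((-704*(-1/239) + 316*(1/634)) + 360)² = ((704/239 + 158/317) + 360)² = (260930/75763 + 360)² = (27535610/75763)² = 758209818072100/5740032169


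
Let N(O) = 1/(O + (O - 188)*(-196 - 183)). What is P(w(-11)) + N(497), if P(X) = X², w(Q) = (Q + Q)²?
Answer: 27317529183/116614 ≈ 2.3426e+5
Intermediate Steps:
w(Q) = 4*Q² (w(Q) = (2*Q)² = 4*Q²)
N(O) = 1/(71252 - 378*O) (N(O) = 1/(O + (-188 + O)*(-379)) = 1/(O + (71252 - 379*O)) = 1/(71252 - 378*O))
P(w(-11)) + N(497) = (4*(-11)²)² - 1/(-71252 + 378*497) = (4*121)² - 1/(-71252 + 187866) = 484² - 1/116614 = 234256 - 1*1/116614 = 234256 - 1/116614 = 27317529183/116614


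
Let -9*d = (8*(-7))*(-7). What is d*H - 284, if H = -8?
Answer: 580/9 ≈ 64.444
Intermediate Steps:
d = -392/9 (d = -8*(-7)*(-7)/9 = -(-56)*(-7)/9 = -⅑*392 = -392/9 ≈ -43.556)
d*H - 284 = -392/9*(-8) - 284 = 3136/9 - 284 = 580/9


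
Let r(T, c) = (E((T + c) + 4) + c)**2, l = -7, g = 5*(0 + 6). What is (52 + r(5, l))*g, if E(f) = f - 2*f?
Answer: 3990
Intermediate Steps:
E(f) = -f
g = 30 (g = 5*6 = 30)
r(T, c) = (-4 - T)**2 (r(T, c) = (-((T + c) + 4) + c)**2 = (-(4 + T + c) + c)**2 = ((-4 - T - c) + c)**2 = (-4 - T)**2)
(52 + r(5, l))*g = (52 + (4 + 5)**2)*30 = (52 + 9**2)*30 = (52 + 81)*30 = 133*30 = 3990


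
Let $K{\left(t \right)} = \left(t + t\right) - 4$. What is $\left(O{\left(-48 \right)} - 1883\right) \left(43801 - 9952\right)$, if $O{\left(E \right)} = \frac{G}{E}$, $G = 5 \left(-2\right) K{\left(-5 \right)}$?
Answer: $- \frac{255345573}{4} \approx -6.3836 \cdot 10^{7}$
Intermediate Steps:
$K{\left(t \right)} = -4 + 2 t$ ($K{\left(t \right)} = 2 t - 4 = -4 + 2 t$)
$G = 140$ ($G = 5 \left(-2\right) \left(-4 + 2 \left(-5\right)\right) = - 10 \left(-4 - 10\right) = \left(-10\right) \left(-14\right) = 140$)
$O{\left(E \right)} = \frac{140}{E}$
$\left(O{\left(-48 \right)} - 1883\right) \left(43801 - 9952\right) = \left(\frac{140}{-48} - 1883\right) \left(43801 - 9952\right) = \left(140 \left(- \frac{1}{48}\right) - 1883\right) 33849 = \left(- \frac{35}{12} - 1883\right) 33849 = \left(- \frac{22631}{12}\right) 33849 = - \frac{255345573}{4}$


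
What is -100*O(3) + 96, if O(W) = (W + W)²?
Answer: -3504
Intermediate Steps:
O(W) = 4*W² (O(W) = (2*W)² = 4*W²)
-100*O(3) + 96 = -400*3² + 96 = -400*9 + 96 = -100*36 + 96 = -3600 + 96 = -3504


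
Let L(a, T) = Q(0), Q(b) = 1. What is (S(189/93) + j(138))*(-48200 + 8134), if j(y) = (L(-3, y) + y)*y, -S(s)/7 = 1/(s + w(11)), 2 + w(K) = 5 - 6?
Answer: -11532537341/15 ≈ -7.6884e+8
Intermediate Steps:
L(a, T) = 1
w(K) = -3 (w(K) = -2 + (5 - 6) = -2 - 1 = -3)
S(s) = -7/(-3 + s) (S(s) = -7/(s - 3) = -7/(-3 + s))
j(y) = y*(1 + y) (j(y) = (1 + y)*y = y*(1 + y))
(S(189/93) + j(138))*(-48200 + 8134) = (-7/(-3 + 189/93) + 138*(1 + 138))*(-48200 + 8134) = (-7/(-3 + 189*(1/93)) + 138*139)*(-40066) = (-7/(-3 + 63/31) + 19182)*(-40066) = (-7/(-30/31) + 19182)*(-40066) = (-7*(-31/30) + 19182)*(-40066) = (217/30 + 19182)*(-40066) = (575677/30)*(-40066) = -11532537341/15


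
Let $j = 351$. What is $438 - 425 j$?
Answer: $-148737$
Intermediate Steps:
$438 - 425 j = 438 - 149175 = -148737$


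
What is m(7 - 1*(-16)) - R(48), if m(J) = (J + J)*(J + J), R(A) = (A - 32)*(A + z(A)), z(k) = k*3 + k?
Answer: -1724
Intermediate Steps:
z(k) = 4*k (z(k) = 3*k + k = 4*k)
R(A) = 5*A*(-32 + A) (R(A) = (A - 32)*(A + 4*A) = (-32 + A)*(5*A) = 5*A*(-32 + A))
m(J) = 4*J² (m(J) = (2*J)*(2*J) = 4*J²)
m(7 - 1*(-16)) - R(48) = 4*(7 - 1*(-16))² - 5*48*(-32 + 48) = 4*(7 + 16)² - 5*48*16 = 4*23² - 1*3840 = 4*529 - 3840 = 2116 - 3840 = -1724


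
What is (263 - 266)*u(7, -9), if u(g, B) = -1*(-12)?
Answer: -36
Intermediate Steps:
u(g, B) = 12
(263 - 266)*u(7, -9) = (263 - 266)*12 = -3*12 = -36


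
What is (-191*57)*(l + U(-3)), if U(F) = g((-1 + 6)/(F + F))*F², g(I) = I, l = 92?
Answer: -1839903/2 ≈ -9.1995e+5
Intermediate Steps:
U(F) = 5*F/2 (U(F) = ((-1 + 6)/(F + F))*F² = (5/((2*F)))*F² = (5*(1/(2*F)))*F² = (5/(2*F))*F² = 5*F/2)
(-191*57)*(l + U(-3)) = (-191*57)*(92 + (5/2)*(-3)) = -10887*(92 - 15/2) = -10887*169/2 = -1839903/2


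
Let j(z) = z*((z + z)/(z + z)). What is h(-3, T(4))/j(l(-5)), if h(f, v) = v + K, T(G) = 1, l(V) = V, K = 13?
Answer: -14/5 ≈ -2.8000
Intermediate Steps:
h(f, v) = 13 + v (h(f, v) = v + 13 = 13 + v)
j(z) = z (j(z) = z*((2*z)/((2*z))) = z*((2*z)*(1/(2*z))) = z*1 = z)
h(-3, T(4))/j(l(-5)) = (13 + 1)/(-5) = 14*(-⅕) = -14/5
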